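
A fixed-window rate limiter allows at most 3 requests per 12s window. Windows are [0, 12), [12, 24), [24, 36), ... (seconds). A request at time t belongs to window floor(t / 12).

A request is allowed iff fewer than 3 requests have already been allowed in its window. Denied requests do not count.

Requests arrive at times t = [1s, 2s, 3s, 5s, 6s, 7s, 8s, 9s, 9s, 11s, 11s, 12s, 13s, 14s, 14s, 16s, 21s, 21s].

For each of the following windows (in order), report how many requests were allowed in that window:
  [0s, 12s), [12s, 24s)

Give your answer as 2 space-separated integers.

Answer: 3 3

Derivation:
Processing requests:
  req#1 t=1s (window 0): ALLOW
  req#2 t=2s (window 0): ALLOW
  req#3 t=3s (window 0): ALLOW
  req#4 t=5s (window 0): DENY
  req#5 t=6s (window 0): DENY
  req#6 t=7s (window 0): DENY
  req#7 t=8s (window 0): DENY
  req#8 t=9s (window 0): DENY
  req#9 t=9s (window 0): DENY
  req#10 t=11s (window 0): DENY
  req#11 t=11s (window 0): DENY
  req#12 t=12s (window 1): ALLOW
  req#13 t=13s (window 1): ALLOW
  req#14 t=14s (window 1): ALLOW
  req#15 t=14s (window 1): DENY
  req#16 t=16s (window 1): DENY
  req#17 t=21s (window 1): DENY
  req#18 t=21s (window 1): DENY

Allowed counts by window: 3 3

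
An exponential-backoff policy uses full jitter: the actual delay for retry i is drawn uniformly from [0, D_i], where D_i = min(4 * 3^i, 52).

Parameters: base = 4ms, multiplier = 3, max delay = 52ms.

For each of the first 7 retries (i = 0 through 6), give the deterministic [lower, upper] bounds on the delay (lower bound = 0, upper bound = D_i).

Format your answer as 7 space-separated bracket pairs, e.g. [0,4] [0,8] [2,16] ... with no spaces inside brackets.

Computing bounds per retry:
  i=0: D_i=min(4*3^0,52)=4, bounds=[0,4]
  i=1: D_i=min(4*3^1,52)=12, bounds=[0,12]
  i=2: D_i=min(4*3^2,52)=36, bounds=[0,36]
  i=3: D_i=min(4*3^3,52)=52, bounds=[0,52]
  i=4: D_i=min(4*3^4,52)=52, bounds=[0,52]
  i=5: D_i=min(4*3^5,52)=52, bounds=[0,52]
  i=6: D_i=min(4*3^6,52)=52, bounds=[0,52]

Answer: [0,4] [0,12] [0,36] [0,52] [0,52] [0,52] [0,52]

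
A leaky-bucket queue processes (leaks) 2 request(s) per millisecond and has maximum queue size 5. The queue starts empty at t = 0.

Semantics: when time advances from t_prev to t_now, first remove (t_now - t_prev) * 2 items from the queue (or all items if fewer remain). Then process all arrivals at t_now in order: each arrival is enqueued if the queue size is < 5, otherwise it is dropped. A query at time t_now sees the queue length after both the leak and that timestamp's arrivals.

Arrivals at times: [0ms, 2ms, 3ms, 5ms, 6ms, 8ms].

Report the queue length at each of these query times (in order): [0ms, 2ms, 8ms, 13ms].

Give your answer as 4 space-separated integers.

Answer: 1 1 1 0

Derivation:
Queue lengths at query times:
  query t=0ms: backlog = 1
  query t=2ms: backlog = 1
  query t=8ms: backlog = 1
  query t=13ms: backlog = 0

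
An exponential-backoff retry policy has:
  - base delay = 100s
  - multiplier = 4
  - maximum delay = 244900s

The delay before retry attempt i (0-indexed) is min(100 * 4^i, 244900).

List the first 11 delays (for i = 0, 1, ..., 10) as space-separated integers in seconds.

Answer: 100 400 1600 6400 25600 102400 244900 244900 244900 244900 244900

Derivation:
Computing each delay:
  i=0: min(100*4^0, 244900) = 100
  i=1: min(100*4^1, 244900) = 400
  i=2: min(100*4^2, 244900) = 1600
  i=3: min(100*4^3, 244900) = 6400
  i=4: min(100*4^4, 244900) = 25600
  i=5: min(100*4^5, 244900) = 102400
  i=6: min(100*4^6, 244900) = 244900
  i=7: min(100*4^7, 244900) = 244900
  i=8: min(100*4^8, 244900) = 244900
  i=9: min(100*4^9, 244900) = 244900
  i=10: min(100*4^10, 244900) = 244900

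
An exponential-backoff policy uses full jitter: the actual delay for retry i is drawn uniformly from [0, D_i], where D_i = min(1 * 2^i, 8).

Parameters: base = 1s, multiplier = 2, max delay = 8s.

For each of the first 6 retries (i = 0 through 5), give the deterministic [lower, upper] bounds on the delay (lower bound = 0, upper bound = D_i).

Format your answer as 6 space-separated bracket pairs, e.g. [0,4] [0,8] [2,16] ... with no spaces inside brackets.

Answer: [0,1] [0,2] [0,4] [0,8] [0,8] [0,8]

Derivation:
Computing bounds per retry:
  i=0: D_i=min(1*2^0,8)=1, bounds=[0,1]
  i=1: D_i=min(1*2^1,8)=2, bounds=[0,2]
  i=2: D_i=min(1*2^2,8)=4, bounds=[0,4]
  i=3: D_i=min(1*2^3,8)=8, bounds=[0,8]
  i=4: D_i=min(1*2^4,8)=8, bounds=[0,8]
  i=5: D_i=min(1*2^5,8)=8, bounds=[0,8]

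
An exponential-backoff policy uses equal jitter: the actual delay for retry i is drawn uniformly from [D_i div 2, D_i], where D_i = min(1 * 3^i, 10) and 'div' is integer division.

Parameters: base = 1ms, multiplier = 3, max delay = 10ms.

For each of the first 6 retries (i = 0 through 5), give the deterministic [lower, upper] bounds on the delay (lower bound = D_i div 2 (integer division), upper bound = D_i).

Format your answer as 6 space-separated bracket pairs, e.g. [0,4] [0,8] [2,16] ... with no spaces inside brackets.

Computing bounds per retry:
  i=0: D_i=min(1*3^0,10)=1, bounds=[0,1]
  i=1: D_i=min(1*3^1,10)=3, bounds=[1,3]
  i=2: D_i=min(1*3^2,10)=9, bounds=[4,9]
  i=3: D_i=min(1*3^3,10)=10, bounds=[5,10]
  i=4: D_i=min(1*3^4,10)=10, bounds=[5,10]
  i=5: D_i=min(1*3^5,10)=10, bounds=[5,10]

Answer: [0,1] [1,3] [4,9] [5,10] [5,10] [5,10]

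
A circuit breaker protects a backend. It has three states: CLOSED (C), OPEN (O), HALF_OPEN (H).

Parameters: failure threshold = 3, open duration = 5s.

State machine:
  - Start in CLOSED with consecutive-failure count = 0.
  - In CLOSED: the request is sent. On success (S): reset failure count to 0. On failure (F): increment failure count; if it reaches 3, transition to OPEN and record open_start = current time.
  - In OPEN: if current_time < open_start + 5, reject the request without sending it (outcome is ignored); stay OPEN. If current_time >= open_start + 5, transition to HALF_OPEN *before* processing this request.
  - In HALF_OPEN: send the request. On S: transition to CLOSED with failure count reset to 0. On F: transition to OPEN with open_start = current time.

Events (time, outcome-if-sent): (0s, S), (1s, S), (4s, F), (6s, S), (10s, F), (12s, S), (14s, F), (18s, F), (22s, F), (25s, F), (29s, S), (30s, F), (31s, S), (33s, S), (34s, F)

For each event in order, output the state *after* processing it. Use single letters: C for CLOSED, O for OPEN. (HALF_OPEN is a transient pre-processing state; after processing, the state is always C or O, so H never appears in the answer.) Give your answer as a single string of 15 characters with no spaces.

State after each event:
  event#1 t=0s outcome=S: state=CLOSED
  event#2 t=1s outcome=S: state=CLOSED
  event#3 t=4s outcome=F: state=CLOSED
  event#4 t=6s outcome=S: state=CLOSED
  event#5 t=10s outcome=F: state=CLOSED
  event#6 t=12s outcome=S: state=CLOSED
  event#7 t=14s outcome=F: state=CLOSED
  event#8 t=18s outcome=F: state=CLOSED
  event#9 t=22s outcome=F: state=OPEN
  event#10 t=25s outcome=F: state=OPEN
  event#11 t=29s outcome=S: state=CLOSED
  event#12 t=30s outcome=F: state=CLOSED
  event#13 t=31s outcome=S: state=CLOSED
  event#14 t=33s outcome=S: state=CLOSED
  event#15 t=34s outcome=F: state=CLOSED

Answer: CCCCCCCCOOCCCCC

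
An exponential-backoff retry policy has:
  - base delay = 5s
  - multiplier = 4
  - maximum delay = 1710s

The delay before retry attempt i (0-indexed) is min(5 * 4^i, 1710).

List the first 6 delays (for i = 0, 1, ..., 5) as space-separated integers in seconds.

Answer: 5 20 80 320 1280 1710

Derivation:
Computing each delay:
  i=0: min(5*4^0, 1710) = 5
  i=1: min(5*4^1, 1710) = 20
  i=2: min(5*4^2, 1710) = 80
  i=3: min(5*4^3, 1710) = 320
  i=4: min(5*4^4, 1710) = 1280
  i=5: min(5*4^5, 1710) = 1710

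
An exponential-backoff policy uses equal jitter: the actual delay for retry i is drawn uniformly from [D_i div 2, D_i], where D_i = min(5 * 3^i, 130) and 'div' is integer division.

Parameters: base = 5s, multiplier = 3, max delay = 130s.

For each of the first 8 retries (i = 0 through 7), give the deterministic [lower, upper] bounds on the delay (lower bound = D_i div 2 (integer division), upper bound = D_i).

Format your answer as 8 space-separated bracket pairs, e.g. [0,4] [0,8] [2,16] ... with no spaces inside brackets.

Computing bounds per retry:
  i=0: D_i=min(5*3^0,130)=5, bounds=[2,5]
  i=1: D_i=min(5*3^1,130)=15, bounds=[7,15]
  i=2: D_i=min(5*3^2,130)=45, bounds=[22,45]
  i=3: D_i=min(5*3^3,130)=130, bounds=[65,130]
  i=4: D_i=min(5*3^4,130)=130, bounds=[65,130]
  i=5: D_i=min(5*3^5,130)=130, bounds=[65,130]
  i=6: D_i=min(5*3^6,130)=130, bounds=[65,130]
  i=7: D_i=min(5*3^7,130)=130, bounds=[65,130]

Answer: [2,5] [7,15] [22,45] [65,130] [65,130] [65,130] [65,130] [65,130]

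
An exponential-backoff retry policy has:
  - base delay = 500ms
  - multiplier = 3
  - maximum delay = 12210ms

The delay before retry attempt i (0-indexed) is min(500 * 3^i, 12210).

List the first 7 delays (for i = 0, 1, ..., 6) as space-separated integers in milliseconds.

Computing each delay:
  i=0: min(500*3^0, 12210) = 500
  i=1: min(500*3^1, 12210) = 1500
  i=2: min(500*3^2, 12210) = 4500
  i=3: min(500*3^3, 12210) = 12210
  i=4: min(500*3^4, 12210) = 12210
  i=5: min(500*3^5, 12210) = 12210
  i=6: min(500*3^6, 12210) = 12210

Answer: 500 1500 4500 12210 12210 12210 12210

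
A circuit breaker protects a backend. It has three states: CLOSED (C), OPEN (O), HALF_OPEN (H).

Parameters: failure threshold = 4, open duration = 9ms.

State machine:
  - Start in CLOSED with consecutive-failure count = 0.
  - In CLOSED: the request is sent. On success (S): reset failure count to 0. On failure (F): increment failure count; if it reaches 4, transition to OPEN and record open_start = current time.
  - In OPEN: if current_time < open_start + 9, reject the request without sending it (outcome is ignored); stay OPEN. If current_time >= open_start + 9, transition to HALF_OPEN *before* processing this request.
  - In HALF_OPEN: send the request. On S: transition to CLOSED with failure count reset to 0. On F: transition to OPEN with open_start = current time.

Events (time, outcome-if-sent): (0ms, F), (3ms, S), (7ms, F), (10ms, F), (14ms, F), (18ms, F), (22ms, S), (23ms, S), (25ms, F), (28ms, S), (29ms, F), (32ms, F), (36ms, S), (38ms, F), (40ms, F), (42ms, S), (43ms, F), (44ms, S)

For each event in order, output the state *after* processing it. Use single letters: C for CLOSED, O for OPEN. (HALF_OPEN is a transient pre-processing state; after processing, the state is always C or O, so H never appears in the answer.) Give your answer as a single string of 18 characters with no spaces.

Answer: CCCCCOOOOCCCCCCCCC

Derivation:
State after each event:
  event#1 t=0ms outcome=F: state=CLOSED
  event#2 t=3ms outcome=S: state=CLOSED
  event#3 t=7ms outcome=F: state=CLOSED
  event#4 t=10ms outcome=F: state=CLOSED
  event#5 t=14ms outcome=F: state=CLOSED
  event#6 t=18ms outcome=F: state=OPEN
  event#7 t=22ms outcome=S: state=OPEN
  event#8 t=23ms outcome=S: state=OPEN
  event#9 t=25ms outcome=F: state=OPEN
  event#10 t=28ms outcome=S: state=CLOSED
  event#11 t=29ms outcome=F: state=CLOSED
  event#12 t=32ms outcome=F: state=CLOSED
  event#13 t=36ms outcome=S: state=CLOSED
  event#14 t=38ms outcome=F: state=CLOSED
  event#15 t=40ms outcome=F: state=CLOSED
  event#16 t=42ms outcome=S: state=CLOSED
  event#17 t=43ms outcome=F: state=CLOSED
  event#18 t=44ms outcome=S: state=CLOSED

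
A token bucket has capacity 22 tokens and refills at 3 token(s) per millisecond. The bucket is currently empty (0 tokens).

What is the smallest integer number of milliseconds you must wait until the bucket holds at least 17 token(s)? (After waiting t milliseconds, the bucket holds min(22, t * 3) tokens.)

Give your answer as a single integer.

Need t * 3 >= 17, so t >= 17/3.
Smallest integer t = ceil(17/3) = 6.

Answer: 6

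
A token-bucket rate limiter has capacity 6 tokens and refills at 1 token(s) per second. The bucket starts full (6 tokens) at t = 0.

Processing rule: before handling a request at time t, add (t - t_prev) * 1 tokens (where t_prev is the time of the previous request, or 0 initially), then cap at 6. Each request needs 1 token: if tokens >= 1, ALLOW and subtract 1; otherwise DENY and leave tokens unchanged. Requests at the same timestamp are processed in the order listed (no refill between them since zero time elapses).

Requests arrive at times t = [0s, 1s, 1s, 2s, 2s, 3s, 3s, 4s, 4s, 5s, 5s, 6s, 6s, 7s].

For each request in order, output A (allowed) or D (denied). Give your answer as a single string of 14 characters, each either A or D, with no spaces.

Simulating step by step:
  req#1 t=0s: ALLOW
  req#2 t=1s: ALLOW
  req#3 t=1s: ALLOW
  req#4 t=2s: ALLOW
  req#5 t=2s: ALLOW
  req#6 t=3s: ALLOW
  req#7 t=3s: ALLOW
  req#8 t=4s: ALLOW
  req#9 t=4s: ALLOW
  req#10 t=5s: ALLOW
  req#11 t=5s: ALLOW
  req#12 t=6s: ALLOW
  req#13 t=6s: DENY
  req#14 t=7s: ALLOW

Answer: AAAAAAAAAAAADA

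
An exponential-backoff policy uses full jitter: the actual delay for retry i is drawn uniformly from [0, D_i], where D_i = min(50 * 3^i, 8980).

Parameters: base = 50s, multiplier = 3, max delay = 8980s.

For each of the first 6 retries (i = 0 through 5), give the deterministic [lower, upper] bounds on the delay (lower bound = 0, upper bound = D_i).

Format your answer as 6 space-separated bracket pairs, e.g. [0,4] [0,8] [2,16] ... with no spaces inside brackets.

Computing bounds per retry:
  i=0: D_i=min(50*3^0,8980)=50, bounds=[0,50]
  i=1: D_i=min(50*3^1,8980)=150, bounds=[0,150]
  i=2: D_i=min(50*3^2,8980)=450, bounds=[0,450]
  i=3: D_i=min(50*3^3,8980)=1350, bounds=[0,1350]
  i=4: D_i=min(50*3^4,8980)=4050, bounds=[0,4050]
  i=5: D_i=min(50*3^5,8980)=8980, bounds=[0,8980]

Answer: [0,50] [0,150] [0,450] [0,1350] [0,4050] [0,8980]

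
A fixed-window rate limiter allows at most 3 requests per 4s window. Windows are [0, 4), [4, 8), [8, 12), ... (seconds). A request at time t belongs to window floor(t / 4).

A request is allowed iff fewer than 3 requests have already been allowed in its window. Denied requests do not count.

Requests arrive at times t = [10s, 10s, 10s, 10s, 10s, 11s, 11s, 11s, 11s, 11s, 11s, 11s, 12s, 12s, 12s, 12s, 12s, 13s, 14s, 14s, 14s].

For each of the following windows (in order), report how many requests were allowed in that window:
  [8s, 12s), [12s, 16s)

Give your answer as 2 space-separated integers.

Processing requests:
  req#1 t=10s (window 2): ALLOW
  req#2 t=10s (window 2): ALLOW
  req#3 t=10s (window 2): ALLOW
  req#4 t=10s (window 2): DENY
  req#5 t=10s (window 2): DENY
  req#6 t=11s (window 2): DENY
  req#7 t=11s (window 2): DENY
  req#8 t=11s (window 2): DENY
  req#9 t=11s (window 2): DENY
  req#10 t=11s (window 2): DENY
  req#11 t=11s (window 2): DENY
  req#12 t=11s (window 2): DENY
  req#13 t=12s (window 3): ALLOW
  req#14 t=12s (window 3): ALLOW
  req#15 t=12s (window 3): ALLOW
  req#16 t=12s (window 3): DENY
  req#17 t=12s (window 3): DENY
  req#18 t=13s (window 3): DENY
  req#19 t=14s (window 3): DENY
  req#20 t=14s (window 3): DENY
  req#21 t=14s (window 3): DENY

Allowed counts by window: 3 3

Answer: 3 3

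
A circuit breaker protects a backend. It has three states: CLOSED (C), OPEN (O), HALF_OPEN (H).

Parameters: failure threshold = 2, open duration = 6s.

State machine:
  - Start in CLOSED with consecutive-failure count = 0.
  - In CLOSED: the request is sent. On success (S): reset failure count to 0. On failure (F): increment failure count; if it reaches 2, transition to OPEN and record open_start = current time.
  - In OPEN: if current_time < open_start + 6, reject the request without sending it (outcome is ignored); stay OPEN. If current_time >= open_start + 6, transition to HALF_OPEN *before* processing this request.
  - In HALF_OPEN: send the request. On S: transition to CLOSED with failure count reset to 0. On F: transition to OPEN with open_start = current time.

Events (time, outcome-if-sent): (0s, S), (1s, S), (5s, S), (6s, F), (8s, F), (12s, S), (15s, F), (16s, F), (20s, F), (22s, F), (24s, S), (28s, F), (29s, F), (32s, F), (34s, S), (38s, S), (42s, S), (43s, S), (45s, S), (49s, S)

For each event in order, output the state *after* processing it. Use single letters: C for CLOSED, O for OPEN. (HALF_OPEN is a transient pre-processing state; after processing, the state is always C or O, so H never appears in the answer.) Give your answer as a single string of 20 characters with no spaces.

Answer: CCCCOOOOOOOOOOCCCCCC

Derivation:
State after each event:
  event#1 t=0s outcome=S: state=CLOSED
  event#2 t=1s outcome=S: state=CLOSED
  event#3 t=5s outcome=S: state=CLOSED
  event#4 t=6s outcome=F: state=CLOSED
  event#5 t=8s outcome=F: state=OPEN
  event#6 t=12s outcome=S: state=OPEN
  event#7 t=15s outcome=F: state=OPEN
  event#8 t=16s outcome=F: state=OPEN
  event#9 t=20s outcome=F: state=OPEN
  event#10 t=22s outcome=F: state=OPEN
  event#11 t=24s outcome=S: state=OPEN
  event#12 t=28s outcome=F: state=OPEN
  event#13 t=29s outcome=F: state=OPEN
  event#14 t=32s outcome=F: state=OPEN
  event#15 t=34s outcome=S: state=CLOSED
  event#16 t=38s outcome=S: state=CLOSED
  event#17 t=42s outcome=S: state=CLOSED
  event#18 t=43s outcome=S: state=CLOSED
  event#19 t=45s outcome=S: state=CLOSED
  event#20 t=49s outcome=S: state=CLOSED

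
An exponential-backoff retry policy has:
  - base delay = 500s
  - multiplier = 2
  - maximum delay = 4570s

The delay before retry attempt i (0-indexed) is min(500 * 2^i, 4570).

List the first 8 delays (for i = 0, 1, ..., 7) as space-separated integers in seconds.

Computing each delay:
  i=0: min(500*2^0, 4570) = 500
  i=1: min(500*2^1, 4570) = 1000
  i=2: min(500*2^2, 4570) = 2000
  i=3: min(500*2^3, 4570) = 4000
  i=4: min(500*2^4, 4570) = 4570
  i=5: min(500*2^5, 4570) = 4570
  i=6: min(500*2^6, 4570) = 4570
  i=7: min(500*2^7, 4570) = 4570

Answer: 500 1000 2000 4000 4570 4570 4570 4570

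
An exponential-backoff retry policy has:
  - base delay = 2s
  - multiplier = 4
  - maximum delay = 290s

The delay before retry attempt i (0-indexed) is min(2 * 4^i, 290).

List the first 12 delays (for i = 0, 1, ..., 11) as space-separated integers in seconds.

Computing each delay:
  i=0: min(2*4^0, 290) = 2
  i=1: min(2*4^1, 290) = 8
  i=2: min(2*4^2, 290) = 32
  i=3: min(2*4^3, 290) = 128
  i=4: min(2*4^4, 290) = 290
  i=5: min(2*4^5, 290) = 290
  i=6: min(2*4^6, 290) = 290
  i=7: min(2*4^7, 290) = 290
  i=8: min(2*4^8, 290) = 290
  i=9: min(2*4^9, 290) = 290
  i=10: min(2*4^10, 290) = 290
  i=11: min(2*4^11, 290) = 290

Answer: 2 8 32 128 290 290 290 290 290 290 290 290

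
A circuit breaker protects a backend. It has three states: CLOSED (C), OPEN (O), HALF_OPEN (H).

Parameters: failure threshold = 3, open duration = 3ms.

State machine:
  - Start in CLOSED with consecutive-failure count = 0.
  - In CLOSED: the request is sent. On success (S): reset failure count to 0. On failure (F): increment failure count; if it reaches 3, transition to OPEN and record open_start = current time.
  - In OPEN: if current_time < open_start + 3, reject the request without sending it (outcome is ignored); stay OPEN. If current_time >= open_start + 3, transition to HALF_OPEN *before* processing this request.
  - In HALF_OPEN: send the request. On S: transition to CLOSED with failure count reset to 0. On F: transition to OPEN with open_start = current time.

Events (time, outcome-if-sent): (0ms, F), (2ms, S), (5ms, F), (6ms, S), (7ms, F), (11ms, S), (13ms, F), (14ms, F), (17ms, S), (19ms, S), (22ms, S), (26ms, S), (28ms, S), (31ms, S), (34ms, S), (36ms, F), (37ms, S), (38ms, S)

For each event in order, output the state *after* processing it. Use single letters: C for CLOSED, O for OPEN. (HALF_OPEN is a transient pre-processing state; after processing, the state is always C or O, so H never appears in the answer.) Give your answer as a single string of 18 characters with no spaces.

Answer: CCCCCCCCCCCCCCCCCC

Derivation:
State after each event:
  event#1 t=0ms outcome=F: state=CLOSED
  event#2 t=2ms outcome=S: state=CLOSED
  event#3 t=5ms outcome=F: state=CLOSED
  event#4 t=6ms outcome=S: state=CLOSED
  event#5 t=7ms outcome=F: state=CLOSED
  event#6 t=11ms outcome=S: state=CLOSED
  event#7 t=13ms outcome=F: state=CLOSED
  event#8 t=14ms outcome=F: state=CLOSED
  event#9 t=17ms outcome=S: state=CLOSED
  event#10 t=19ms outcome=S: state=CLOSED
  event#11 t=22ms outcome=S: state=CLOSED
  event#12 t=26ms outcome=S: state=CLOSED
  event#13 t=28ms outcome=S: state=CLOSED
  event#14 t=31ms outcome=S: state=CLOSED
  event#15 t=34ms outcome=S: state=CLOSED
  event#16 t=36ms outcome=F: state=CLOSED
  event#17 t=37ms outcome=S: state=CLOSED
  event#18 t=38ms outcome=S: state=CLOSED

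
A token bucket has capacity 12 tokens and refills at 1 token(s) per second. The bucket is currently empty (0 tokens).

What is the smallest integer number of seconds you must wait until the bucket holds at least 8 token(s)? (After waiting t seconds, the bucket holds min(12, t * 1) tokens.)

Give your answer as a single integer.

Need t * 1 >= 8, so t >= 8/1.
Smallest integer t = ceil(8/1) = 8.

Answer: 8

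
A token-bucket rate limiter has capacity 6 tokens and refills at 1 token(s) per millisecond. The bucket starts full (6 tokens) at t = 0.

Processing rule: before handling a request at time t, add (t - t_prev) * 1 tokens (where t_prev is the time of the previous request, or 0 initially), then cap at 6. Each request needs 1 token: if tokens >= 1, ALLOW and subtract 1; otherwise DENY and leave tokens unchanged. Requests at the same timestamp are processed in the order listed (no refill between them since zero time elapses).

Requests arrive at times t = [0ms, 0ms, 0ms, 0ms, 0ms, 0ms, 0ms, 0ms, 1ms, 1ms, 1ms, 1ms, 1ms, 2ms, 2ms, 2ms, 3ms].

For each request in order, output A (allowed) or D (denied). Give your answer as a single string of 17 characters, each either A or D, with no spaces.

Answer: AAAAAADDADDDDADDA

Derivation:
Simulating step by step:
  req#1 t=0ms: ALLOW
  req#2 t=0ms: ALLOW
  req#3 t=0ms: ALLOW
  req#4 t=0ms: ALLOW
  req#5 t=0ms: ALLOW
  req#6 t=0ms: ALLOW
  req#7 t=0ms: DENY
  req#8 t=0ms: DENY
  req#9 t=1ms: ALLOW
  req#10 t=1ms: DENY
  req#11 t=1ms: DENY
  req#12 t=1ms: DENY
  req#13 t=1ms: DENY
  req#14 t=2ms: ALLOW
  req#15 t=2ms: DENY
  req#16 t=2ms: DENY
  req#17 t=3ms: ALLOW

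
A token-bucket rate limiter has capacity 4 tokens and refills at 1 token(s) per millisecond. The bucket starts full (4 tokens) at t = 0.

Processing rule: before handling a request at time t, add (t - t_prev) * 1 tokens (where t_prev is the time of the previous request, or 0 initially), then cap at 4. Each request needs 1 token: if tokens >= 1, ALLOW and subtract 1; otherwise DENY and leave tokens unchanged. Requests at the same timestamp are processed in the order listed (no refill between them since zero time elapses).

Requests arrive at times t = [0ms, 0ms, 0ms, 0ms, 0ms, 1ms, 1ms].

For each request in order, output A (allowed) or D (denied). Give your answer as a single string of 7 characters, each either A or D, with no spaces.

Simulating step by step:
  req#1 t=0ms: ALLOW
  req#2 t=0ms: ALLOW
  req#3 t=0ms: ALLOW
  req#4 t=0ms: ALLOW
  req#5 t=0ms: DENY
  req#6 t=1ms: ALLOW
  req#7 t=1ms: DENY

Answer: AAAADAD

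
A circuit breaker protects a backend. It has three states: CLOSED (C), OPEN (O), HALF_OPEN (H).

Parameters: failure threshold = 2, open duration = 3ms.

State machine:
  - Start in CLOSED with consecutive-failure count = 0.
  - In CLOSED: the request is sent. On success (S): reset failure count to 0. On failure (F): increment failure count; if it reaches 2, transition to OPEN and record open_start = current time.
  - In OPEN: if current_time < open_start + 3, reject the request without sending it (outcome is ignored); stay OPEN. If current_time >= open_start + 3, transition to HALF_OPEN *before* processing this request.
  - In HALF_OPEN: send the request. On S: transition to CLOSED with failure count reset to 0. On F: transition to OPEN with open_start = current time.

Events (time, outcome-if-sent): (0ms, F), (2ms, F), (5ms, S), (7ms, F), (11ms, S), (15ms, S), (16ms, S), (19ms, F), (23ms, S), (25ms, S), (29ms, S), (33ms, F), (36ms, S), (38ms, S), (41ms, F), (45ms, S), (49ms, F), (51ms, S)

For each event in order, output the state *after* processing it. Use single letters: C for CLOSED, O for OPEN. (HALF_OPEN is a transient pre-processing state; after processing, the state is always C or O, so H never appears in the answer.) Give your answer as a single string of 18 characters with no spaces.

Answer: COCCCCCCCCCCCCCCCC

Derivation:
State after each event:
  event#1 t=0ms outcome=F: state=CLOSED
  event#2 t=2ms outcome=F: state=OPEN
  event#3 t=5ms outcome=S: state=CLOSED
  event#4 t=7ms outcome=F: state=CLOSED
  event#5 t=11ms outcome=S: state=CLOSED
  event#6 t=15ms outcome=S: state=CLOSED
  event#7 t=16ms outcome=S: state=CLOSED
  event#8 t=19ms outcome=F: state=CLOSED
  event#9 t=23ms outcome=S: state=CLOSED
  event#10 t=25ms outcome=S: state=CLOSED
  event#11 t=29ms outcome=S: state=CLOSED
  event#12 t=33ms outcome=F: state=CLOSED
  event#13 t=36ms outcome=S: state=CLOSED
  event#14 t=38ms outcome=S: state=CLOSED
  event#15 t=41ms outcome=F: state=CLOSED
  event#16 t=45ms outcome=S: state=CLOSED
  event#17 t=49ms outcome=F: state=CLOSED
  event#18 t=51ms outcome=S: state=CLOSED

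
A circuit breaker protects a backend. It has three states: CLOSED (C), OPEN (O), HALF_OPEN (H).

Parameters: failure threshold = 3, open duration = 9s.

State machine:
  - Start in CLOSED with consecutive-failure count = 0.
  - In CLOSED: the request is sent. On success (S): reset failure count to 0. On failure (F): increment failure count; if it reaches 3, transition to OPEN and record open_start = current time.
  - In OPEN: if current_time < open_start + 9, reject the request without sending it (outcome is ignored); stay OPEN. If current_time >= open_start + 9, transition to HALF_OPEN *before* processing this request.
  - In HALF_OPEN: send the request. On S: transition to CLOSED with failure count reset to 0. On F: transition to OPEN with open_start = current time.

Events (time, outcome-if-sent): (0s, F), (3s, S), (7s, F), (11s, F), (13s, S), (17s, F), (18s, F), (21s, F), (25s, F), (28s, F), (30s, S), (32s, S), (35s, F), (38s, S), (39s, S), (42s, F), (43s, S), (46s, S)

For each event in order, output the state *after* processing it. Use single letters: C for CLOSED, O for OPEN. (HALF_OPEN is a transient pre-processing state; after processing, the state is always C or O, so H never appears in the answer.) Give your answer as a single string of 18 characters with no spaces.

Answer: CCCCCCCOOOCCCCCCCC

Derivation:
State after each event:
  event#1 t=0s outcome=F: state=CLOSED
  event#2 t=3s outcome=S: state=CLOSED
  event#3 t=7s outcome=F: state=CLOSED
  event#4 t=11s outcome=F: state=CLOSED
  event#5 t=13s outcome=S: state=CLOSED
  event#6 t=17s outcome=F: state=CLOSED
  event#7 t=18s outcome=F: state=CLOSED
  event#8 t=21s outcome=F: state=OPEN
  event#9 t=25s outcome=F: state=OPEN
  event#10 t=28s outcome=F: state=OPEN
  event#11 t=30s outcome=S: state=CLOSED
  event#12 t=32s outcome=S: state=CLOSED
  event#13 t=35s outcome=F: state=CLOSED
  event#14 t=38s outcome=S: state=CLOSED
  event#15 t=39s outcome=S: state=CLOSED
  event#16 t=42s outcome=F: state=CLOSED
  event#17 t=43s outcome=S: state=CLOSED
  event#18 t=46s outcome=S: state=CLOSED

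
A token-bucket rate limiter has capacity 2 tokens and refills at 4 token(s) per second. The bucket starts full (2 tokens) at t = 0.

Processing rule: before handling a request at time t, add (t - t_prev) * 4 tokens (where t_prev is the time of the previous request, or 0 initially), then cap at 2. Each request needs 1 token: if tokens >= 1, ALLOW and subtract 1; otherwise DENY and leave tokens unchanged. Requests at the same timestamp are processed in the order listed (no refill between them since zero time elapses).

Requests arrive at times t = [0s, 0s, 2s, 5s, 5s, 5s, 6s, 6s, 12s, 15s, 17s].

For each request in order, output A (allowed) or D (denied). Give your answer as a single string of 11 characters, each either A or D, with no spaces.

Simulating step by step:
  req#1 t=0s: ALLOW
  req#2 t=0s: ALLOW
  req#3 t=2s: ALLOW
  req#4 t=5s: ALLOW
  req#5 t=5s: ALLOW
  req#6 t=5s: DENY
  req#7 t=6s: ALLOW
  req#8 t=6s: ALLOW
  req#9 t=12s: ALLOW
  req#10 t=15s: ALLOW
  req#11 t=17s: ALLOW

Answer: AAAAADAAAAA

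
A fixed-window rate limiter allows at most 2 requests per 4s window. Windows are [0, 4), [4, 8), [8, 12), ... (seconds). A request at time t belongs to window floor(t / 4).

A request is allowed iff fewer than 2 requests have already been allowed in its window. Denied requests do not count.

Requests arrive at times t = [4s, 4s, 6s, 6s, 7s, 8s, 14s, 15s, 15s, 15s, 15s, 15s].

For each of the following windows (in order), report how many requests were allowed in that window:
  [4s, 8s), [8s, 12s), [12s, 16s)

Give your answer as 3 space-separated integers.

Answer: 2 1 2

Derivation:
Processing requests:
  req#1 t=4s (window 1): ALLOW
  req#2 t=4s (window 1): ALLOW
  req#3 t=6s (window 1): DENY
  req#4 t=6s (window 1): DENY
  req#5 t=7s (window 1): DENY
  req#6 t=8s (window 2): ALLOW
  req#7 t=14s (window 3): ALLOW
  req#8 t=15s (window 3): ALLOW
  req#9 t=15s (window 3): DENY
  req#10 t=15s (window 3): DENY
  req#11 t=15s (window 3): DENY
  req#12 t=15s (window 3): DENY

Allowed counts by window: 2 1 2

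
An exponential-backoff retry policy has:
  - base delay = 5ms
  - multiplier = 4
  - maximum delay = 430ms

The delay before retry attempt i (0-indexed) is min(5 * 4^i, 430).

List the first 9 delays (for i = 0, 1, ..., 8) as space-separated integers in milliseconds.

Answer: 5 20 80 320 430 430 430 430 430

Derivation:
Computing each delay:
  i=0: min(5*4^0, 430) = 5
  i=1: min(5*4^1, 430) = 20
  i=2: min(5*4^2, 430) = 80
  i=3: min(5*4^3, 430) = 320
  i=4: min(5*4^4, 430) = 430
  i=5: min(5*4^5, 430) = 430
  i=6: min(5*4^6, 430) = 430
  i=7: min(5*4^7, 430) = 430
  i=8: min(5*4^8, 430) = 430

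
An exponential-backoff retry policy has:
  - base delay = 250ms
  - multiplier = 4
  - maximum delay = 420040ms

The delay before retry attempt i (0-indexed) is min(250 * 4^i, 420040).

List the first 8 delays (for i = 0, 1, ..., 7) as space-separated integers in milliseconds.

Computing each delay:
  i=0: min(250*4^0, 420040) = 250
  i=1: min(250*4^1, 420040) = 1000
  i=2: min(250*4^2, 420040) = 4000
  i=3: min(250*4^3, 420040) = 16000
  i=4: min(250*4^4, 420040) = 64000
  i=5: min(250*4^5, 420040) = 256000
  i=6: min(250*4^6, 420040) = 420040
  i=7: min(250*4^7, 420040) = 420040

Answer: 250 1000 4000 16000 64000 256000 420040 420040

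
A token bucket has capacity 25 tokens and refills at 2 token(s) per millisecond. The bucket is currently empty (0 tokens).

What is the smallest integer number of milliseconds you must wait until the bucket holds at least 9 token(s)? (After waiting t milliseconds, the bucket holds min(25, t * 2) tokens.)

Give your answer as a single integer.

Need t * 2 >= 9, so t >= 9/2.
Smallest integer t = ceil(9/2) = 5.

Answer: 5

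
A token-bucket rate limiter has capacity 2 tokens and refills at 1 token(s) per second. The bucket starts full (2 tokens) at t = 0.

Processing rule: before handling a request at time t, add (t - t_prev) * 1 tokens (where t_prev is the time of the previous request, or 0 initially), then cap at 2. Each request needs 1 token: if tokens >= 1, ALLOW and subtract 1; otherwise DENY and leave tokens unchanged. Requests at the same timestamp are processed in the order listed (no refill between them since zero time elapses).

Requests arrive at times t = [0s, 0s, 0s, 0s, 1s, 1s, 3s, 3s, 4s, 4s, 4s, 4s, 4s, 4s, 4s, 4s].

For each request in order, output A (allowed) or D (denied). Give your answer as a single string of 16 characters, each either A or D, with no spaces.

Simulating step by step:
  req#1 t=0s: ALLOW
  req#2 t=0s: ALLOW
  req#3 t=0s: DENY
  req#4 t=0s: DENY
  req#5 t=1s: ALLOW
  req#6 t=1s: DENY
  req#7 t=3s: ALLOW
  req#8 t=3s: ALLOW
  req#9 t=4s: ALLOW
  req#10 t=4s: DENY
  req#11 t=4s: DENY
  req#12 t=4s: DENY
  req#13 t=4s: DENY
  req#14 t=4s: DENY
  req#15 t=4s: DENY
  req#16 t=4s: DENY

Answer: AADDADAAADDDDDDD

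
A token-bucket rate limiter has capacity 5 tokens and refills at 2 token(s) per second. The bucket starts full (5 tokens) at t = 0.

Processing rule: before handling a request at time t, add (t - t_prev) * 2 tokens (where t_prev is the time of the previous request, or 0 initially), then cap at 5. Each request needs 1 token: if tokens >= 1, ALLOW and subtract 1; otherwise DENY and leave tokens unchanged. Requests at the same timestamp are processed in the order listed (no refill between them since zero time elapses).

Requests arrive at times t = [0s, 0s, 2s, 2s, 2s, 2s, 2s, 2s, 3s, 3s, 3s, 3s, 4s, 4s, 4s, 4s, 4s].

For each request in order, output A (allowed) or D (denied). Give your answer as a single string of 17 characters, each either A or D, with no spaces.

Simulating step by step:
  req#1 t=0s: ALLOW
  req#2 t=0s: ALLOW
  req#3 t=2s: ALLOW
  req#4 t=2s: ALLOW
  req#5 t=2s: ALLOW
  req#6 t=2s: ALLOW
  req#7 t=2s: ALLOW
  req#8 t=2s: DENY
  req#9 t=3s: ALLOW
  req#10 t=3s: ALLOW
  req#11 t=3s: DENY
  req#12 t=3s: DENY
  req#13 t=4s: ALLOW
  req#14 t=4s: ALLOW
  req#15 t=4s: DENY
  req#16 t=4s: DENY
  req#17 t=4s: DENY

Answer: AAAAAAADAADDAADDD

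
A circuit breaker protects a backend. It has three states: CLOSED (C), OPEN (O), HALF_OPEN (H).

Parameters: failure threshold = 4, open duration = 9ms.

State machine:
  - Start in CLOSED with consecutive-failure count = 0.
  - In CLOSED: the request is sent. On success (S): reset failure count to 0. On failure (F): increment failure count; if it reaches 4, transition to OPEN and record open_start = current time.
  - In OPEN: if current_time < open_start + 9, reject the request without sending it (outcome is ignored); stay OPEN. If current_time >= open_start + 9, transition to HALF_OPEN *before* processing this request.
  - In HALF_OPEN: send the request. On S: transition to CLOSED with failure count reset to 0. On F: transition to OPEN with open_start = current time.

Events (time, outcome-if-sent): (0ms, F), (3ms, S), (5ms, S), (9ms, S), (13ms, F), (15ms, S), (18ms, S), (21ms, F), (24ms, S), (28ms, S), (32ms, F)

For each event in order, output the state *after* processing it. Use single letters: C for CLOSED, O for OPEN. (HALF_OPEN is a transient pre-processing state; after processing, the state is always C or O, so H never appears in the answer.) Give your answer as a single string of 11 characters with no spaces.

Answer: CCCCCCCCCCC

Derivation:
State after each event:
  event#1 t=0ms outcome=F: state=CLOSED
  event#2 t=3ms outcome=S: state=CLOSED
  event#3 t=5ms outcome=S: state=CLOSED
  event#4 t=9ms outcome=S: state=CLOSED
  event#5 t=13ms outcome=F: state=CLOSED
  event#6 t=15ms outcome=S: state=CLOSED
  event#7 t=18ms outcome=S: state=CLOSED
  event#8 t=21ms outcome=F: state=CLOSED
  event#9 t=24ms outcome=S: state=CLOSED
  event#10 t=28ms outcome=S: state=CLOSED
  event#11 t=32ms outcome=F: state=CLOSED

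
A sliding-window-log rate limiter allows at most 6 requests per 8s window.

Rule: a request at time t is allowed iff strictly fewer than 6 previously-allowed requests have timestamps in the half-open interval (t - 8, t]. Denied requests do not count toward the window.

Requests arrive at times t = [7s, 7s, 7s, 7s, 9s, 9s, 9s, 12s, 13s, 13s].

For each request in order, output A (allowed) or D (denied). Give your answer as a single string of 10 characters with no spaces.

Answer: AAAAAADDDD

Derivation:
Tracking allowed requests in the window:
  req#1 t=7s: ALLOW
  req#2 t=7s: ALLOW
  req#3 t=7s: ALLOW
  req#4 t=7s: ALLOW
  req#5 t=9s: ALLOW
  req#6 t=9s: ALLOW
  req#7 t=9s: DENY
  req#8 t=12s: DENY
  req#9 t=13s: DENY
  req#10 t=13s: DENY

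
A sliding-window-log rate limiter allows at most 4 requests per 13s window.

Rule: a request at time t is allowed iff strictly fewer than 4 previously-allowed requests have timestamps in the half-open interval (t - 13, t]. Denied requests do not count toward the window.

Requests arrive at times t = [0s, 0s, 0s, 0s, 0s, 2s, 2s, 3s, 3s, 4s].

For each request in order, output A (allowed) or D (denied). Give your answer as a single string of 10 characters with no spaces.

Tracking allowed requests in the window:
  req#1 t=0s: ALLOW
  req#2 t=0s: ALLOW
  req#3 t=0s: ALLOW
  req#4 t=0s: ALLOW
  req#5 t=0s: DENY
  req#6 t=2s: DENY
  req#7 t=2s: DENY
  req#8 t=3s: DENY
  req#9 t=3s: DENY
  req#10 t=4s: DENY

Answer: AAAADDDDDD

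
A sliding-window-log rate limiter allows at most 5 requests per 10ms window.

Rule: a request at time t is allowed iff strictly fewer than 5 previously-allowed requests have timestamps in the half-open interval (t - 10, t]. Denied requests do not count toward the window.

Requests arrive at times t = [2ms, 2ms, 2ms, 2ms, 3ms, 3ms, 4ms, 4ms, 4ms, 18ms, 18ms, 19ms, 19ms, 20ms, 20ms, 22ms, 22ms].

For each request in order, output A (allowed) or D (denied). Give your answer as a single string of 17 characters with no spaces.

Answer: AAAAADDDDAAAAADDD

Derivation:
Tracking allowed requests in the window:
  req#1 t=2ms: ALLOW
  req#2 t=2ms: ALLOW
  req#3 t=2ms: ALLOW
  req#4 t=2ms: ALLOW
  req#5 t=3ms: ALLOW
  req#6 t=3ms: DENY
  req#7 t=4ms: DENY
  req#8 t=4ms: DENY
  req#9 t=4ms: DENY
  req#10 t=18ms: ALLOW
  req#11 t=18ms: ALLOW
  req#12 t=19ms: ALLOW
  req#13 t=19ms: ALLOW
  req#14 t=20ms: ALLOW
  req#15 t=20ms: DENY
  req#16 t=22ms: DENY
  req#17 t=22ms: DENY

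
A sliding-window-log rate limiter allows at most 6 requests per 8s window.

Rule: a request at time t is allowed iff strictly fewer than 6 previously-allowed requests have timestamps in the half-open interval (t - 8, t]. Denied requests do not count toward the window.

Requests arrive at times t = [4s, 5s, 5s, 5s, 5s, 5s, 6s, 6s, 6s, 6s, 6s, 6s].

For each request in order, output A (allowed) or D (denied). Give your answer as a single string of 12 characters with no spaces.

Answer: AAAAAADDDDDD

Derivation:
Tracking allowed requests in the window:
  req#1 t=4s: ALLOW
  req#2 t=5s: ALLOW
  req#3 t=5s: ALLOW
  req#4 t=5s: ALLOW
  req#5 t=5s: ALLOW
  req#6 t=5s: ALLOW
  req#7 t=6s: DENY
  req#8 t=6s: DENY
  req#9 t=6s: DENY
  req#10 t=6s: DENY
  req#11 t=6s: DENY
  req#12 t=6s: DENY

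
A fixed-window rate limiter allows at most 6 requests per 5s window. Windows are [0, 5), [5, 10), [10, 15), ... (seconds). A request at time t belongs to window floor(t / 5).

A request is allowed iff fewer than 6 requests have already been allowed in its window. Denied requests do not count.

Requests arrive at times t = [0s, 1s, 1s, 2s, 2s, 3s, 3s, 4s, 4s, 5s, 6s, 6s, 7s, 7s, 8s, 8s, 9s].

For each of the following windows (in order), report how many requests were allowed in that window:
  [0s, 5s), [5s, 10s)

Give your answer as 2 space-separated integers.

Processing requests:
  req#1 t=0s (window 0): ALLOW
  req#2 t=1s (window 0): ALLOW
  req#3 t=1s (window 0): ALLOW
  req#4 t=2s (window 0): ALLOW
  req#5 t=2s (window 0): ALLOW
  req#6 t=3s (window 0): ALLOW
  req#7 t=3s (window 0): DENY
  req#8 t=4s (window 0): DENY
  req#9 t=4s (window 0): DENY
  req#10 t=5s (window 1): ALLOW
  req#11 t=6s (window 1): ALLOW
  req#12 t=6s (window 1): ALLOW
  req#13 t=7s (window 1): ALLOW
  req#14 t=7s (window 1): ALLOW
  req#15 t=8s (window 1): ALLOW
  req#16 t=8s (window 1): DENY
  req#17 t=9s (window 1): DENY

Allowed counts by window: 6 6

Answer: 6 6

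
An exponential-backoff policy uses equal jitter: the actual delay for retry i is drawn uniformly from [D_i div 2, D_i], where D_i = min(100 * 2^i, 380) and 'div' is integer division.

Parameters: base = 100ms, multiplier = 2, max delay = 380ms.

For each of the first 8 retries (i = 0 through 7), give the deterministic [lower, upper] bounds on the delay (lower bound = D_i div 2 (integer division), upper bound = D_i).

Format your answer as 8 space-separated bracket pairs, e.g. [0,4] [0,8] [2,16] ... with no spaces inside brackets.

Computing bounds per retry:
  i=0: D_i=min(100*2^0,380)=100, bounds=[50,100]
  i=1: D_i=min(100*2^1,380)=200, bounds=[100,200]
  i=2: D_i=min(100*2^2,380)=380, bounds=[190,380]
  i=3: D_i=min(100*2^3,380)=380, bounds=[190,380]
  i=4: D_i=min(100*2^4,380)=380, bounds=[190,380]
  i=5: D_i=min(100*2^5,380)=380, bounds=[190,380]
  i=6: D_i=min(100*2^6,380)=380, bounds=[190,380]
  i=7: D_i=min(100*2^7,380)=380, bounds=[190,380]

Answer: [50,100] [100,200] [190,380] [190,380] [190,380] [190,380] [190,380] [190,380]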